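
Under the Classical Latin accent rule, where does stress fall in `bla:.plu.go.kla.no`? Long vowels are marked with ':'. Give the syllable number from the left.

3

Classical Latin: stress the penult if heavy (long vowel or closed), else the antepenult.
Weights: 3 go L, 4 kla L, 5 no L.
The penult (syllable 4, kla) is light, so stress falls on the antepenult (syllable 3, go).
Stress on syllable 3: bla:.plu.ˈgo.kla.no.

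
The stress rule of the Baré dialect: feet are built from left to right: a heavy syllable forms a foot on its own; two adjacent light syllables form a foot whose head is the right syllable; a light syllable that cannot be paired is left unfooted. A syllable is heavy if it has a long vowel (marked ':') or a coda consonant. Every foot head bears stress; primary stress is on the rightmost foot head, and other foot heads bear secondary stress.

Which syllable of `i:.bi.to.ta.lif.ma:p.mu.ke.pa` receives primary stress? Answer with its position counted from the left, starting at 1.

Weights: 1 i: H, 2 bi L, 3 to L, 4 ta L, 5 lif H, 6 ma:p H, 7 mu L, 8 ke L, 9 pa L.
Parse left to right (heavy = foot alone; LL = one foot; stranded L unfooted): (ˈi:) (bi.ˈto) ta (ˈlif) (ˈma:p) (mu.ˈke) pa.
Foot heads: 1, 3, 5, 6, 8.
Primary stress on the rightmost head = syllable 8.
Primary stress: syllable 8 → i:.bi.to.ta.lif.ma:p.mu.ˈke.pa.

8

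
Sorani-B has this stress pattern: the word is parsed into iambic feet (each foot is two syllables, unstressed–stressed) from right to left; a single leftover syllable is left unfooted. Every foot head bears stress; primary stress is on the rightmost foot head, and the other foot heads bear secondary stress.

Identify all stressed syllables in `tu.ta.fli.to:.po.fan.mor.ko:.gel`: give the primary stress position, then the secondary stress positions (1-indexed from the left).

Parse right to left into iambic (σˈσ) feet: tu (ta.ˈfli) (to:.ˈpo) (fan.ˈmor) (ko:.ˈgel). Syllable 1 is left unfooted.
Foot heads (stressed positions): 3, 5, 7, 9.
End Rule Rightmost: primary stress on the rightmost head = syllable 9.
Secondary stress on 3, 5, 7: tu.ta.ˌfli.to:.ˌpo.fan.ˌmor.ko:.ˈgel.

primary 9, secondary 3, 5, 7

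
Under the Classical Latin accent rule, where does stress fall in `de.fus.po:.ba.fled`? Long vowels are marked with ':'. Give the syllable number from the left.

Classical Latin: stress the penult if heavy (long vowel or closed), else the antepenult.
Weights: 3 po: H, 4 ba L, 5 fled H.
The penult (syllable 4, ba) is light, so stress falls on the antepenult (syllable 3, po:).
Stress on syllable 3: de.fus.ˈpo:.ba.fled.

3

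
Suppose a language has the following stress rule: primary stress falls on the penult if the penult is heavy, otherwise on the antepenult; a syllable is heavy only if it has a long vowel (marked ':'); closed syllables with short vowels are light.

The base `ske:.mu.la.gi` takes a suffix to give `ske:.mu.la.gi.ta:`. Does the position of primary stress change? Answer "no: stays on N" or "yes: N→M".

Base `ske:.mu.la.gi` (4 syllables):
  Weights: 2 mu L, 3 la L, 4 gi L.
  The penult (syllable 3, la) is light, so stress falls on the antepenult (syllable 2, mu).
  → primary stress on syllable 2.
Suffixed `ske:.mu.la.gi.ta:` (5 syllables):
  Weights: 3 la L, 4 gi L, 5 ta: H.
  The penult (syllable 4, gi) is light, so stress falls on the antepenult (syllable 3, la).
  → primary stress on syllable 3.

yes: 2→3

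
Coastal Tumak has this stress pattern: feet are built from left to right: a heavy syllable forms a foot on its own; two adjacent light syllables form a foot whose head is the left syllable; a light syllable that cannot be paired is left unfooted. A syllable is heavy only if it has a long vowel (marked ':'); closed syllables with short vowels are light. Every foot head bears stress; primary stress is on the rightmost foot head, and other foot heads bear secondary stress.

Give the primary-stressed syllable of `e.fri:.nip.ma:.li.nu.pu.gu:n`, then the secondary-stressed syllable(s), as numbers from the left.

primary 8, secondary 2, 4, 5

Weights: 1 e L, 2 fri: H, 3 nip L, 4 ma: H, 5 li L, 6 nu L, 7 pu L, 8 gu:n H.
Parse left to right (heavy = foot alone; LL = one foot; stranded L unfooted): e (ˈfri:) nip (ˈma:) (ˈli.nu) pu (ˈgu:n).
Foot heads: 2, 4, 5, 8.
Primary stress on the rightmost head = syllable 8.
Secondary stress on 2, 4, 5: e.ˌfri:.nip.ˌma:.ˌli.nu.pu.ˈgu:n.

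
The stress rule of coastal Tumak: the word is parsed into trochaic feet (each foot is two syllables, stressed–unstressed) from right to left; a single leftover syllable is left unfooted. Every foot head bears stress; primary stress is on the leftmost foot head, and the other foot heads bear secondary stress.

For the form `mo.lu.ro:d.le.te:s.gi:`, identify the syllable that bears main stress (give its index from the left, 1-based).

Parse right to left into trochaic (ˈσσ) feet: (ˈmo.lu) (ˈro:d.le) (ˈte:s.gi:).
Foot heads (stressed positions): 1, 3, 5.
End Rule Leftmost: primary stress on the leftmost head = syllable 1.
Primary stress: syllable 1 → ˈmo.lu.ro:d.le.te:s.gi:.

1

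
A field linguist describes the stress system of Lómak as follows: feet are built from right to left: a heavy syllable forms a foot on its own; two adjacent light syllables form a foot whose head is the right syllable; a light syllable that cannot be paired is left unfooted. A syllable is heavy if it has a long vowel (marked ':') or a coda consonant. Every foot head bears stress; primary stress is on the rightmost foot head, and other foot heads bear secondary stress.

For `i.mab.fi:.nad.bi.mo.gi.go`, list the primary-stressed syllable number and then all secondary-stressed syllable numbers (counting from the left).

primary 8, secondary 2, 3, 4, 6

Weights: 1 i L, 2 mab H, 3 fi: H, 4 nad H, 5 bi L, 6 mo L, 7 gi L, 8 go L.
Parse right to left (heavy = foot alone; LL = one foot; stranded L unfooted): i (ˈmab) (ˈfi:) (ˈnad) (bi.ˈmo) (gi.ˈgo).
Foot heads: 2, 3, 4, 6, 8.
Primary stress on the rightmost head = syllable 8.
Secondary stress on 2, 3, 4, 6: i.ˌmab.ˌfi:.ˌnad.bi.ˌmo.gi.ˈgo.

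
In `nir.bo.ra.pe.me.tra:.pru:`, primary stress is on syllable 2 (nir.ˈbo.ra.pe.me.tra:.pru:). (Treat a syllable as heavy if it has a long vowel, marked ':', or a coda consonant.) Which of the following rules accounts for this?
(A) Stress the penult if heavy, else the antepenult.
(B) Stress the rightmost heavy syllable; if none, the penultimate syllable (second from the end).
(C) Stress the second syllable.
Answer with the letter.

C

Rule A → syllable 6 (observed: 2).
Rule B → syllable 7 (observed: 2).
Rule C → syllable 2 ✓.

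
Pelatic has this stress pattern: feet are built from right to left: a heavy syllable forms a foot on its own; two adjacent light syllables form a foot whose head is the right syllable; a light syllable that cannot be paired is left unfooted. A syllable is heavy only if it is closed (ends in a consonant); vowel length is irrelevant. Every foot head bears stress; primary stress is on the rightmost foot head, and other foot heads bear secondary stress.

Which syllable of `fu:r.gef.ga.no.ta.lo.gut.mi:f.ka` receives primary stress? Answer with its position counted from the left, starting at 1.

Weights: 1 fu:r H, 2 gef H, 3 ga L, 4 no L, 5 ta L, 6 lo L, 7 gut H, 8 mi:f H, 9 ka L.
Parse right to left (heavy = foot alone; LL = one foot; stranded L unfooted): (ˈfu:r) (ˈgef) (ga.ˈno) (ta.ˈlo) (ˈgut) (ˈmi:f) ka.
Foot heads: 1, 2, 4, 6, 7, 8.
Primary stress on the rightmost head = syllable 8.
Primary stress: syllable 8 → fu:r.gef.ga.no.ta.lo.gut.ˈmi:f.ka.

8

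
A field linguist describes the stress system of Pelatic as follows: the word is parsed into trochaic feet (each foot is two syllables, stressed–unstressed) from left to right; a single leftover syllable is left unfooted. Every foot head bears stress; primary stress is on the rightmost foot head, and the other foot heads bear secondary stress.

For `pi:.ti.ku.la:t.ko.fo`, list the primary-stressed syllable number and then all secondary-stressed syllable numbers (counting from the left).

primary 5, secondary 1, 3

Parse left to right into trochaic (ˈσσ) feet: (ˈpi:.ti) (ˈku.la:t) (ˈko.fo).
Foot heads (stressed positions): 1, 3, 5.
End Rule Rightmost: primary stress on the rightmost head = syllable 5.
Secondary stress on 1, 3: ˌpi:.ti.ˌku.la:t.ˈko.fo.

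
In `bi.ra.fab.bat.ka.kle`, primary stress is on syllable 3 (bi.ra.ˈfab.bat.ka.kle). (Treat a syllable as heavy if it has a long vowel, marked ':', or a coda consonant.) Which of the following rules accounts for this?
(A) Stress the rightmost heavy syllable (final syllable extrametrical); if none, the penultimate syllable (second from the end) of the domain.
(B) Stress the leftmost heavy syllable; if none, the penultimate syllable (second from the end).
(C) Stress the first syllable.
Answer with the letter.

Rule A → syllable 4 (observed: 3).
Rule B → syllable 3 ✓.
Rule C → syllable 1 (observed: 3).

B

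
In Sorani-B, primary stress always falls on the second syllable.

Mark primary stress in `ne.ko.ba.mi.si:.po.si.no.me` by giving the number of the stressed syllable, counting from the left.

2

The word has 9 syllables; the second syllable is syllable 2 (ko).
Primary stress: syllable 2 → ne.ˈko.ba.mi.si:.po.si.no.me.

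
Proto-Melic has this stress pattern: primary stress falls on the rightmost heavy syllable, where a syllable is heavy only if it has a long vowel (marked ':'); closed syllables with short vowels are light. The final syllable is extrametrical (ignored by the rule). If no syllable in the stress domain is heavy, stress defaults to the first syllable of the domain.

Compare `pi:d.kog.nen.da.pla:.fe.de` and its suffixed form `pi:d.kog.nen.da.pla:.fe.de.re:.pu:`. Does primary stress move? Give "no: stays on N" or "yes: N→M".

yes: 5→8

Base `pi:d.kog.nen.da.pla:.fe.de` (7 syllables):
  The final syllable (7, de) is extrametrical; the stress domain is syllables 1–6.
  Weights: 1 pi:d H, 2 kog L, 3 nen L, 4 da L, 5 pla: H, 6 fe L.
  Heavy syllables in the domain: 1, 5. The rightmost is syllable 5 (pla:).
  → primary stress on syllable 5.
Suffixed `pi:d.kog.nen.da.pla:.fe.de.re:.pu:` (9 syllables):
  The final syllable (9, pu:) is extrametrical; the stress domain is syllables 1–8.
  Weights: 1 pi:d H, 2 kog L, 3 nen L, 4 da L, 5 pla: H, 6 fe L, 7 de L, 8 re: H.
  Heavy syllables in the domain: 1, 5, 8. The rightmost is syllable 8 (re:).
  → primary stress on syllable 8.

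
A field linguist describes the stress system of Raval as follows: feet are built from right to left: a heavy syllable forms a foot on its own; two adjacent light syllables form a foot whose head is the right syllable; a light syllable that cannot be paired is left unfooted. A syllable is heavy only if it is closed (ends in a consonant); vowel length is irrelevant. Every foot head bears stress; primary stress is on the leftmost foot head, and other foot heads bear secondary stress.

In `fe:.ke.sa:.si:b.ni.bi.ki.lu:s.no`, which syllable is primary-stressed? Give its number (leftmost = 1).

3

Weights: 1 fe: L, 2 ke L, 3 sa: L, 4 si:b H, 5 ni L, 6 bi L, 7 ki L, 8 lu:s H, 9 no L.
Parse right to left (heavy = foot alone; LL = one foot; stranded L unfooted): fe: (ke.ˈsa:) (ˈsi:b) ni (bi.ˈki) (ˈlu:s) no.
Foot heads: 3, 4, 7, 8.
Primary stress on the leftmost head = syllable 3.
Primary stress: syllable 3 → fe:.ke.ˈsa:.si:b.ni.bi.ki.lu:s.no.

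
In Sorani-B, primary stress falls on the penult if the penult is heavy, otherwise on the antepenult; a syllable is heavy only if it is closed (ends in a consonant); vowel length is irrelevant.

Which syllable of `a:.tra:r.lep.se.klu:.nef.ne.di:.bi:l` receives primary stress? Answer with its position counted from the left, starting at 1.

Weights: 7 ne L, 8 di: L, 9 bi:l H.
The penult (syllable 8, di:) is light, so stress falls on the antepenult (syllable 7, ne).
Primary stress: syllable 7 → a:.tra:r.lep.se.klu:.nef.ˈne.di:.bi:l.

7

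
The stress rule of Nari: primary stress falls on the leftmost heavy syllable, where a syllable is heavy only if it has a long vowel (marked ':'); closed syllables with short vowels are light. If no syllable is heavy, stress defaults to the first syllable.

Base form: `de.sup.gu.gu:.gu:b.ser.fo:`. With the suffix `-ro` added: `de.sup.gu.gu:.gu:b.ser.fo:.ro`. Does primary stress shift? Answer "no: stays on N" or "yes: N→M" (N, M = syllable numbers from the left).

Base `de.sup.gu.gu:.gu:b.ser.fo:` (7 syllables):
  Weights: 1 de L, 2 sup L, 3 gu L, 4 gu: H, 5 gu:b H, 6 ser L, 7 fo: H.
  Heavy syllables in the domain: 4, 5, 7. The leftmost is syllable 4 (gu:).
  → primary stress on syllable 4.
Suffixed `de.sup.gu.gu:.gu:b.ser.fo:.ro` (8 syllables):
  Weights: 1 de L, 2 sup L, 3 gu L, 4 gu: H, 5 gu:b H, 6 ser L, 7 fo: H, 8 ro L.
  Heavy syllables in the domain: 4, 5, 7. The leftmost is syllable 4 (gu:).
  → primary stress on syllable 4.

no: stays on 4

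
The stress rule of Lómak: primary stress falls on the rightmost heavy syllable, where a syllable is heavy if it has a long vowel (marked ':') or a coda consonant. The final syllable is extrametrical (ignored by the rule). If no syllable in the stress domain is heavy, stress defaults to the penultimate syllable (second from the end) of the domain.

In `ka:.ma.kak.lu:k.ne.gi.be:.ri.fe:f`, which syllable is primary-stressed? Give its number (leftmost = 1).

7

The final syllable (9, fe:f) is extrametrical; the stress domain is syllables 1–8.
Weights: 1 ka: H, 2 ma L, 3 kak H, 4 lu:k H, 5 ne L, 6 gi L, 7 be: H, 8 ri L.
Heavy syllables in the domain: 1, 3, 4, 7. The rightmost is syllable 7 (be:).
Primary stress: syllable 7 → ka:.ma.kak.lu:k.ne.gi.ˈbe:.ri.fe:f.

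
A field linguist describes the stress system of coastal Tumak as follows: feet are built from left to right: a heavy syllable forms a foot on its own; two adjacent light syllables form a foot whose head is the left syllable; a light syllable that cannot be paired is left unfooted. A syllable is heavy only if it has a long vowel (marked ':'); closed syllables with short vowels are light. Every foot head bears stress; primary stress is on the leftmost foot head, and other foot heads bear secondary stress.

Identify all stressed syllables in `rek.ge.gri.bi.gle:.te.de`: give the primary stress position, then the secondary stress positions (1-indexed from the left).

primary 1, secondary 3, 5, 6

Weights: 1 rek L, 2 ge L, 3 gri L, 4 bi L, 5 gle: H, 6 te L, 7 de L.
Parse left to right (heavy = foot alone; LL = one foot; stranded L unfooted): (ˈrek.ge) (ˈgri.bi) (ˈgle:) (ˈte.de).
Foot heads: 1, 3, 5, 6.
Primary stress on the leftmost head = syllable 1.
Secondary stress on 3, 5, 6: ˈrek.ge.ˌgri.bi.ˌgle:.ˌte.de.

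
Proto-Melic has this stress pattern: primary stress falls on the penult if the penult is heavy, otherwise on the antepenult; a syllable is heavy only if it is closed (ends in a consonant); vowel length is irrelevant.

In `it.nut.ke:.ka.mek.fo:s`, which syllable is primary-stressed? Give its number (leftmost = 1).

5

Weights: 4 ka L, 5 mek H, 6 fo:s H.
The penult (syllable 5, mek) is heavy, so it takes stress.
Primary stress: syllable 5 → it.nut.ke:.ka.ˈmek.fo:s.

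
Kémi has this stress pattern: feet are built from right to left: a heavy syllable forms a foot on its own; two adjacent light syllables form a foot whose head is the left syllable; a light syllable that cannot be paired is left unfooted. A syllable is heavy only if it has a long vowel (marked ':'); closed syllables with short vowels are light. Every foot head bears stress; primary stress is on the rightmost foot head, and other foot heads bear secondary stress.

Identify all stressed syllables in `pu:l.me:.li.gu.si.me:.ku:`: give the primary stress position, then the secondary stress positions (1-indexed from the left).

Weights: 1 pu:l H, 2 me: H, 3 li L, 4 gu L, 5 si L, 6 me: H, 7 ku: H.
Parse right to left (heavy = foot alone; LL = one foot; stranded L unfooted): (ˈpu:l) (ˈme:) li (ˈgu.si) (ˈme:) (ˈku:).
Foot heads: 1, 2, 4, 6, 7.
Primary stress on the rightmost head = syllable 7.
Secondary stress on 1, 2, 4, 6: ˌpu:l.ˌme:.li.ˌgu.si.ˌme:.ˈku:.

primary 7, secondary 1, 2, 4, 6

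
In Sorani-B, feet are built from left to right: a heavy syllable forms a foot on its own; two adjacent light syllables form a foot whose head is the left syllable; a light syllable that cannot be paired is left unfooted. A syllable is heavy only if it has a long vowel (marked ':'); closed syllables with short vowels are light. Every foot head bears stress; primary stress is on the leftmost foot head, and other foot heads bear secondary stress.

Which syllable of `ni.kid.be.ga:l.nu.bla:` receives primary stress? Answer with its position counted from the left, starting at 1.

Weights: 1 ni L, 2 kid L, 3 be L, 4 ga:l H, 5 nu L, 6 bla: H.
Parse left to right (heavy = foot alone; LL = one foot; stranded L unfooted): (ˈni.kid) be (ˈga:l) nu (ˈbla:).
Foot heads: 1, 4, 6.
Primary stress on the leftmost head = syllable 1.
Primary stress: syllable 1 → ˈni.kid.be.ga:l.nu.bla:.

1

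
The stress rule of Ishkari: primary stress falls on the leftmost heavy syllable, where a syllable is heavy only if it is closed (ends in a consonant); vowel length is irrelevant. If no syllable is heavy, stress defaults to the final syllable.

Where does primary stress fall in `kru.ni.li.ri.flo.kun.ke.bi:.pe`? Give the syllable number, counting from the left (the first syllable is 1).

6

Weights: 1 kru L, 2 ni L, 3 li L, 4 ri L, 5 flo L, 6 kun H, 7 ke L, 8 bi: L, 9 pe L.
Heavy syllables in the domain: 6. The leftmost is syllable 6 (kun).
Primary stress: syllable 6 → kru.ni.li.ri.flo.ˈkun.ke.bi:.pe.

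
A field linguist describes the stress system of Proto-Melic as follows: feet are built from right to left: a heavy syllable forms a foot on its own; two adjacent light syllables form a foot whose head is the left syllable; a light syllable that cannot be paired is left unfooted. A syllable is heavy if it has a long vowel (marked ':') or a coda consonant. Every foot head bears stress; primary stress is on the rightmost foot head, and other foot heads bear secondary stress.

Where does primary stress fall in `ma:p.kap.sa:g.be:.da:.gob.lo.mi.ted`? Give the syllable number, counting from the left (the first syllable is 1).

Weights: 1 ma:p H, 2 kap H, 3 sa:g H, 4 be: H, 5 da: H, 6 gob H, 7 lo L, 8 mi L, 9 ted H.
Parse right to left (heavy = foot alone; LL = one foot; stranded L unfooted): (ˈma:p) (ˈkap) (ˈsa:g) (ˈbe:) (ˈda:) (ˈgob) (ˈlo.mi) (ˈted).
Foot heads: 1, 2, 3, 4, 5, 6, 7, 9.
Primary stress on the rightmost head = syllable 9.
Primary stress: syllable 9 → ma:p.kap.sa:g.be:.da:.gob.lo.mi.ˈted.

9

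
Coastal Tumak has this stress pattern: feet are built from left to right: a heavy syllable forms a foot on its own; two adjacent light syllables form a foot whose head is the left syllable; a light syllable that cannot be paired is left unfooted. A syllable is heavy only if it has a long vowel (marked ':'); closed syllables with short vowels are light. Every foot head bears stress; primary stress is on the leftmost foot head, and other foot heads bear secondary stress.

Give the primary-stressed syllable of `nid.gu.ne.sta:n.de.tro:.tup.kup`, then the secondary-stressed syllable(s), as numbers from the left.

primary 1, secondary 4, 6, 7

Weights: 1 nid L, 2 gu L, 3 ne L, 4 sta:n H, 5 de L, 6 tro: H, 7 tup L, 8 kup L.
Parse left to right (heavy = foot alone; LL = one foot; stranded L unfooted): (ˈnid.gu) ne (ˈsta:n) de (ˈtro:) (ˈtup.kup).
Foot heads: 1, 4, 6, 7.
Primary stress on the leftmost head = syllable 1.
Secondary stress on 4, 6, 7: ˈnid.gu.ne.ˌsta:n.de.ˌtro:.ˌtup.kup.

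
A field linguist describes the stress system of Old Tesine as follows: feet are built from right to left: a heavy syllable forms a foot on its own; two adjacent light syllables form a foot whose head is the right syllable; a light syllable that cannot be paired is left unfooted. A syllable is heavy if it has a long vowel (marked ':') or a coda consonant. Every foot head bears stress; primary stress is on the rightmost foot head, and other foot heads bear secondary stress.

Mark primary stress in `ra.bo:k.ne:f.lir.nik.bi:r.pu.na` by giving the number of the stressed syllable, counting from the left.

8

Weights: 1 ra L, 2 bo:k H, 3 ne:f H, 4 lir H, 5 nik H, 6 bi:r H, 7 pu L, 8 na L.
Parse right to left (heavy = foot alone; LL = one foot; stranded L unfooted): ra (ˈbo:k) (ˈne:f) (ˈlir) (ˈnik) (ˈbi:r) (pu.ˈna).
Foot heads: 2, 3, 4, 5, 6, 8.
Primary stress on the rightmost head = syllable 8.
Primary stress: syllable 8 → ra.bo:k.ne:f.lir.nik.bi:r.pu.ˈna.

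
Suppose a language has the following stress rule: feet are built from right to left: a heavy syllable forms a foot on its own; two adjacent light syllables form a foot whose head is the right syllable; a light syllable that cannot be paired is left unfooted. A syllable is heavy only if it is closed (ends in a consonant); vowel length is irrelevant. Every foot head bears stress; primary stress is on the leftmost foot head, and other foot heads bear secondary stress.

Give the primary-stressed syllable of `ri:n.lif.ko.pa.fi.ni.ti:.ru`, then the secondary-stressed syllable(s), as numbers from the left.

primary 1, secondary 2, 4, 6, 8

Weights: 1 ri:n H, 2 lif H, 3 ko L, 4 pa L, 5 fi L, 6 ni L, 7 ti: L, 8 ru L.
Parse right to left (heavy = foot alone; LL = one foot; stranded L unfooted): (ˈri:n) (ˈlif) (ko.ˈpa) (fi.ˈni) (ti:.ˈru).
Foot heads: 1, 2, 4, 6, 8.
Primary stress on the leftmost head = syllable 1.
Secondary stress on 2, 4, 6, 8: ˈri:n.ˌlif.ko.ˌpa.fi.ˌni.ti:.ˌru.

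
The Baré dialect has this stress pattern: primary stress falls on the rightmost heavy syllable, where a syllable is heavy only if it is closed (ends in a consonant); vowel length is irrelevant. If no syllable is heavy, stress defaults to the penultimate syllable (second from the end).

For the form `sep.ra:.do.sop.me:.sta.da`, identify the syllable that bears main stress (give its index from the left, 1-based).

Weights: 1 sep H, 2 ra: L, 3 do L, 4 sop H, 5 me: L, 6 sta L, 7 da L.
Heavy syllables in the domain: 1, 4. The rightmost is syllable 4 (sop).
Primary stress: syllable 4 → sep.ra:.do.ˈsop.me:.sta.da.

4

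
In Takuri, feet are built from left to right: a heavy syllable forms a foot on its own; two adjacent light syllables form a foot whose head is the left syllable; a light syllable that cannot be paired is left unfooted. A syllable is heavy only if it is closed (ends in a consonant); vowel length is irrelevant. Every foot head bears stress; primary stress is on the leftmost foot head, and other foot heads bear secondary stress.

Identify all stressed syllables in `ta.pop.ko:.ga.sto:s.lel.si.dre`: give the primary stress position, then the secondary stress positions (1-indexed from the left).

primary 2, secondary 3, 5, 6, 7

Weights: 1 ta L, 2 pop H, 3 ko: L, 4 ga L, 5 sto:s H, 6 lel H, 7 si L, 8 dre L.
Parse left to right (heavy = foot alone; LL = one foot; stranded L unfooted): ta (ˈpop) (ˈko:.ga) (ˈsto:s) (ˈlel) (ˈsi.dre).
Foot heads: 2, 3, 5, 6, 7.
Primary stress on the leftmost head = syllable 2.
Secondary stress on 3, 5, 6, 7: ta.ˈpop.ˌko:.ga.ˌsto:s.ˌlel.ˌsi.dre.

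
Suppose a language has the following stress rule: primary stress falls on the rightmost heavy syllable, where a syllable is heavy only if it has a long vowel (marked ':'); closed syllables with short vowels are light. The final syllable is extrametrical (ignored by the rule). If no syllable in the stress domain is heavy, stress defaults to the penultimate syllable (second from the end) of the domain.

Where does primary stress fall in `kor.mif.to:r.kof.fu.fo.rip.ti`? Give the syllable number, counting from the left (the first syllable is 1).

The final syllable (8, ti) is extrametrical; the stress domain is syllables 1–7.
Weights: 1 kor L, 2 mif L, 3 to:r H, 4 kof L, 5 fu L, 6 fo L, 7 rip L.
Heavy syllables in the domain: 3. The rightmost is syllable 3 (to:r).
Primary stress: syllable 3 → kor.mif.ˈto:r.kof.fu.fo.rip.ti.

3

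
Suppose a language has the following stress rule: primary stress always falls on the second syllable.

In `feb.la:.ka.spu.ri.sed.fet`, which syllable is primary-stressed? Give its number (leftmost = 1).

The word has 7 syllables; the second syllable is syllable 2 (la:).
Primary stress: syllable 2 → feb.ˈla:.ka.spu.ri.sed.fet.

2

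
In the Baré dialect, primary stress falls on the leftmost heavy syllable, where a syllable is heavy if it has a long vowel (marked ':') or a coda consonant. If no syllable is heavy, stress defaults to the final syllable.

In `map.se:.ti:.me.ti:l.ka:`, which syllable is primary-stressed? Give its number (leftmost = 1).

1

Weights: 1 map H, 2 se: H, 3 ti: H, 4 me L, 5 ti:l H, 6 ka: H.
Heavy syllables in the domain: 1, 2, 3, 5, 6. The leftmost is syllable 1 (map).
Primary stress: syllable 1 → ˈmap.se:.ti:.me.ti:l.ka:.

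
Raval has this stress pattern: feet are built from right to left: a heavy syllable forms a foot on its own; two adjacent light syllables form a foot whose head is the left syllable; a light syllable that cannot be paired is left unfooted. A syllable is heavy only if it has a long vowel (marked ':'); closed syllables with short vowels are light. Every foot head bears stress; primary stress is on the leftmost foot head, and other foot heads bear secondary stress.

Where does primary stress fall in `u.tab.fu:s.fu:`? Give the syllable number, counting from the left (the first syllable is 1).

Weights: 1 u L, 2 tab L, 3 fu:s H, 4 fu: H.
Parse right to left (heavy = foot alone; LL = one foot; stranded L unfooted): (ˈu.tab) (ˈfu:s) (ˈfu:).
Foot heads: 1, 3, 4.
Primary stress on the leftmost head = syllable 1.
Primary stress: syllable 1 → ˈu.tab.fu:s.fu:.

1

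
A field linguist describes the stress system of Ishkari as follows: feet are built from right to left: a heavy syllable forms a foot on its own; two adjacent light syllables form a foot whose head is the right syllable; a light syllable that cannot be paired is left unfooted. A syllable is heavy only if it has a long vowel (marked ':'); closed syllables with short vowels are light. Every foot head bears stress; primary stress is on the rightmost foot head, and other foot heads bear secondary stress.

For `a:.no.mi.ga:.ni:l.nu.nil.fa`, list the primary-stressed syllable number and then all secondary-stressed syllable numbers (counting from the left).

primary 8, secondary 1, 3, 4, 5

Weights: 1 a: H, 2 no L, 3 mi L, 4 ga: H, 5 ni:l H, 6 nu L, 7 nil L, 8 fa L.
Parse right to left (heavy = foot alone; LL = one foot; stranded L unfooted): (ˈa:) (no.ˈmi) (ˈga:) (ˈni:l) nu (nil.ˈfa).
Foot heads: 1, 3, 4, 5, 8.
Primary stress on the rightmost head = syllable 8.
Secondary stress on 1, 3, 4, 5: ˌa:.no.ˌmi.ˌga:.ˌni:l.nu.nil.ˈfa.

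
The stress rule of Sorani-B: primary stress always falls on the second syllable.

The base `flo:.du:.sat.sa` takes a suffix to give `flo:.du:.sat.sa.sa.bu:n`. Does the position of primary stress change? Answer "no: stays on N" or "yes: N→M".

Base `flo:.du:.sat.sa` (4 syllables):
  The word has 4 syllables; the second syllable is syllable 2 (du:).
  → primary stress on syllable 2.
Suffixed `flo:.du:.sat.sa.sa.bu:n` (6 syllables):
  The word has 6 syllables; the second syllable is syllable 2 (du:).
  → primary stress on syllable 2.

no: stays on 2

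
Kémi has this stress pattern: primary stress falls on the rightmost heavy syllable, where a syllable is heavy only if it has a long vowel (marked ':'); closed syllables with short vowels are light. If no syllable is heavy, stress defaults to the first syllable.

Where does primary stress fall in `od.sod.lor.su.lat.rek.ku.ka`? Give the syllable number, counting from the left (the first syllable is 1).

1

Weights: 1 od L, 2 sod L, 3 lor L, 4 su L, 5 lat L, 6 rek L, 7 ku L, 8 ka L.
No heavy syllable in the domain; default to the first syllable = syllable 1.
Primary stress: syllable 1 → ˈod.sod.lor.su.lat.rek.ku.ka.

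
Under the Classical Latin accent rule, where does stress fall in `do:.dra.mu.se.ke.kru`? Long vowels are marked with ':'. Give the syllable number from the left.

Classical Latin: stress the penult if heavy (long vowel or closed), else the antepenult.
Weights: 4 se L, 5 ke L, 6 kru L.
The penult (syllable 5, ke) is light, so stress falls on the antepenult (syllable 4, se).
Stress on syllable 4: do:.dra.mu.ˈse.ke.kru.

4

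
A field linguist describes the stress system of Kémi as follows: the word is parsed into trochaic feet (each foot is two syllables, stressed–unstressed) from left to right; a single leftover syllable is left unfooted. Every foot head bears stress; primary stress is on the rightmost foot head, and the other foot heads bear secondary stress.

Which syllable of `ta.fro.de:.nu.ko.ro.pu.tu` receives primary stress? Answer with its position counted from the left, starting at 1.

Parse left to right into trochaic (ˈσσ) feet: (ˈta.fro) (ˈde:.nu) (ˈko.ro) (ˈpu.tu).
Foot heads (stressed positions): 1, 3, 5, 7.
End Rule Rightmost: primary stress on the rightmost head = syllable 7.
Primary stress: syllable 7 → ta.fro.de:.nu.ko.ro.ˈpu.tu.

7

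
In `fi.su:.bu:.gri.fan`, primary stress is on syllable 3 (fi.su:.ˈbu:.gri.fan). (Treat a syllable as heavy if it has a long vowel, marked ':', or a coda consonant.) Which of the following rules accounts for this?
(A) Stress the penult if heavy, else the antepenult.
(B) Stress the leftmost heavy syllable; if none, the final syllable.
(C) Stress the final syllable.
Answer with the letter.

Rule A → syllable 3 ✓.
Rule B → syllable 2 (observed: 3).
Rule C → syllable 5 (observed: 3).

A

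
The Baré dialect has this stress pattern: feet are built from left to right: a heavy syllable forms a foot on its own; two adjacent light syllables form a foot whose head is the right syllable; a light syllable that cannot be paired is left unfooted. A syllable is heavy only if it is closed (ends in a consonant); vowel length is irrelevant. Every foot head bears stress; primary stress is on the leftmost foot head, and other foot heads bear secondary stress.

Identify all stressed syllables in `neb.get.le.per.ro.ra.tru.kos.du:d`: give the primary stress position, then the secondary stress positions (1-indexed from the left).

Weights: 1 neb H, 2 get H, 3 le L, 4 per H, 5 ro L, 6 ra L, 7 tru L, 8 kos H, 9 du:d H.
Parse left to right (heavy = foot alone; LL = one foot; stranded L unfooted): (ˈneb) (ˈget) le (ˈper) (ro.ˈra) tru (ˈkos) (ˈdu:d).
Foot heads: 1, 2, 4, 6, 8, 9.
Primary stress on the leftmost head = syllable 1.
Secondary stress on 2, 4, 6, 8, 9: ˈneb.ˌget.le.ˌper.ro.ˌra.tru.ˌkos.ˌdu:d.

primary 1, secondary 2, 4, 6, 8, 9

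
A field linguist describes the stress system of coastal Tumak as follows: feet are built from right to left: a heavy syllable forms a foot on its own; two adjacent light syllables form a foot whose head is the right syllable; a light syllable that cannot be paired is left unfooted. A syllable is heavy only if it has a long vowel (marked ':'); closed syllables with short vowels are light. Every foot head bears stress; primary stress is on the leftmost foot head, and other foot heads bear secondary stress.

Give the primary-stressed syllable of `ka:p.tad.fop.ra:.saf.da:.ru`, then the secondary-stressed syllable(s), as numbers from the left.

primary 1, secondary 3, 4, 6

Weights: 1 ka:p H, 2 tad L, 3 fop L, 4 ra: H, 5 saf L, 6 da: H, 7 ru L.
Parse right to left (heavy = foot alone; LL = one foot; stranded L unfooted): (ˈka:p) (tad.ˈfop) (ˈra:) saf (ˈda:) ru.
Foot heads: 1, 3, 4, 6.
Primary stress on the leftmost head = syllable 1.
Secondary stress on 3, 4, 6: ˈka:p.tad.ˌfop.ˌra:.saf.ˌda:.ru.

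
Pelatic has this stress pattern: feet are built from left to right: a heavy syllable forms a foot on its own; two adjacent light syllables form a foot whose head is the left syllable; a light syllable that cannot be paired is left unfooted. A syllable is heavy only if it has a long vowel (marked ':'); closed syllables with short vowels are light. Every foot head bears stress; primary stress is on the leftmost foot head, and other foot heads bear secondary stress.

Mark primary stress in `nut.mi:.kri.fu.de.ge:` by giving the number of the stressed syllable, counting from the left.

2

Weights: 1 nut L, 2 mi: H, 3 kri L, 4 fu L, 5 de L, 6 ge: H.
Parse left to right (heavy = foot alone; LL = one foot; stranded L unfooted): nut (ˈmi:) (ˈkri.fu) de (ˈge:).
Foot heads: 2, 3, 6.
Primary stress on the leftmost head = syllable 2.
Primary stress: syllable 2 → nut.ˈmi:.kri.fu.de.ge:.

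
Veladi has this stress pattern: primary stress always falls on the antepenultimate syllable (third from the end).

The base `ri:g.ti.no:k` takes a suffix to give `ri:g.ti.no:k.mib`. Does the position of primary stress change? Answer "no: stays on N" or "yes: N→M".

yes: 1→2

Base `ri:g.ti.no:k` (3 syllables):
  The word has 3 syllables; the antepenultimate syllable (third from the end) is syllable 1 (ri:g).
  → primary stress on syllable 1.
Suffixed `ri:g.ti.no:k.mib` (4 syllables):
  The word has 4 syllables; the antepenultimate syllable (third from the end) is syllable 2 (ti).
  → primary stress on syllable 2.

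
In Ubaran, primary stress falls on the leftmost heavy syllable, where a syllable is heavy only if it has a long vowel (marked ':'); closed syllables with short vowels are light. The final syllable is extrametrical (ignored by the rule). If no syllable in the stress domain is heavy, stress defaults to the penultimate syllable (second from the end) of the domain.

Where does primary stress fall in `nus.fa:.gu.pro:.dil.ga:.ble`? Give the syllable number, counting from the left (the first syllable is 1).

2

The final syllable (7, ble) is extrametrical; the stress domain is syllables 1–6.
Weights: 1 nus L, 2 fa: H, 3 gu L, 4 pro: H, 5 dil L, 6 ga: H.
Heavy syllables in the domain: 2, 4, 6. The leftmost is syllable 2 (fa:).
Primary stress: syllable 2 → nus.ˈfa:.gu.pro:.dil.ga:.ble.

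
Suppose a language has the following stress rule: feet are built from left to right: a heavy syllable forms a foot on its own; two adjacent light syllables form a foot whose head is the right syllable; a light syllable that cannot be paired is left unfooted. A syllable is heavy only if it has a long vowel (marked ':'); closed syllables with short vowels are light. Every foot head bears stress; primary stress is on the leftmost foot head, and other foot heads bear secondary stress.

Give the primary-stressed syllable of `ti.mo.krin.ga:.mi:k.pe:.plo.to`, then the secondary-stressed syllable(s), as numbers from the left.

Weights: 1 ti L, 2 mo L, 3 krin L, 4 ga: H, 5 mi:k H, 6 pe: H, 7 plo L, 8 to L.
Parse left to right (heavy = foot alone; LL = one foot; stranded L unfooted): (ti.ˈmo) krin (ˈga:) (ˈmi:k) (ˈpe:) (plo.ˈto).
Foot heads: 2, 4, 5, 6, 8.
Primary stress on the leftmost head = syllable 2.
Secondary stress on 4, 5, 6, 8: ti.ˈmo.krin.ˌga:.ˌmi:k.ˌpe:.plo.ˌto.

primary 2, secondary 4, 5, 6, 8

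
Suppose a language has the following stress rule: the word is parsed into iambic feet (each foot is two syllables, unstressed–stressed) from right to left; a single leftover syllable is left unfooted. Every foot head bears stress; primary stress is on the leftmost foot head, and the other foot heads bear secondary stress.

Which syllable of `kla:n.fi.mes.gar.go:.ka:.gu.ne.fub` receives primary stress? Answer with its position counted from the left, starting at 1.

Parse right to left into iambic (σˈσ) feet: kla:n (fi.ˈmes) (gar.ˈgo:) (ka:.ˈgu) (ne.ˈfub). Syllable 1 is left unfooted.
Foot heads (stressed positions): 3, 5, 7, 9.
End Rule Leftmost: primary stress on the leftmost head = syllable 3.
Primary stress: syllable 3 → kla:n.fi.ˈmes.gar.go:.ka:.gu.ne.fub.

3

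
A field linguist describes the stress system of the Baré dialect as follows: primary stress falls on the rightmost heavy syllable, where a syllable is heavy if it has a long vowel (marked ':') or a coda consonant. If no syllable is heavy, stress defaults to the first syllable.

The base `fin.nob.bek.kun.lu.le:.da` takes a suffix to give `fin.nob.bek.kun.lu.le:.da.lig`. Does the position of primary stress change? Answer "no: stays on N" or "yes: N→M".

yes: 6→8

Base `fin.nob.bek.kun.lu.le:.da` (7 syllables):
  Weights: 1 fin H, 2 nob H, 3 bek H, 4 kun H, 5 lu L, 6 le: H, 7 da L.
  Heavy syllables in the domain: 1, 2, 3, 4, 6. The rightmost is syllable 6 (le:).
  → primary stress on syllable 6.
Suffixed `fin.nob.bek.kun.lu.le:.da.lig` (8 syllables):
  Weights: 1 fin H, 2 nob H, 3 bek H, 4 kun H, 5 lu L, 6 le: H, 7 da L, 8 lig H.
  Heavy syllables in the domain: 1, 2, 3, 4, 6, 8. The rightmost is syllable 8 (lig).
  → primary stress on syllable 8.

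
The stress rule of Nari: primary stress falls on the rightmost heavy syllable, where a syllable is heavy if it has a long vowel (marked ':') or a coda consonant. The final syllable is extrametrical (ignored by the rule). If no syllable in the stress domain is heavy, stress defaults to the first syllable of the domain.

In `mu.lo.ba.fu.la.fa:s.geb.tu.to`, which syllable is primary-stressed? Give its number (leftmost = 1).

7

The final syllable (9, to) is extrametrical; the stress domain is syllables 1–8.
Weights: 1 mu L, 2 lo L, 3 ba L, 4 fu L, 5 la L, 6 fa:s H, 7 geb H, 8 tu L.
Heavy syllables in the domain: 6, 7. The rightmost is syllable 7 (geb).
Primary stress: syllable 7 → mu.lo.ba.fu.la.fa:s.ˈgeb.tu.to.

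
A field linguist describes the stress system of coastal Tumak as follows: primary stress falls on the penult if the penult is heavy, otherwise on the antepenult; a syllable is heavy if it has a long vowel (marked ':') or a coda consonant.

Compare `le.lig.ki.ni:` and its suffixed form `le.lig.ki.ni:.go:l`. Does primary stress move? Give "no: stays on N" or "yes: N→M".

yes: 2→4

Base `le.lig.ki.ni:` (4 syllables):
  Weights: 2 lig H, 3 ki L, 4 ni: H.
  The penult (syllable 3, ki) is light, so stress falls on the antepenult (syllable 2, lig).
  → primary stress on syllable 2.
Suffixed `le.lig.ki.ni:.go:l` (5 syllables):
  Weights: 3 ki L, 4 ni: H, 5 go:l H.
  The penult (syllable 4, ni:) is heavy, so it takes stress.
  → primary stress on syllable 4.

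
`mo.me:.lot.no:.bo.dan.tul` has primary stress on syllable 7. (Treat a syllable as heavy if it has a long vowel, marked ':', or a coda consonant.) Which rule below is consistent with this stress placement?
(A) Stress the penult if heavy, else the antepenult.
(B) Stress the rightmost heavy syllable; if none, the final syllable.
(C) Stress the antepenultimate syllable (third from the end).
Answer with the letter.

B

Rule A → syllable 6 (observed: 7).
Rule B → syllable 7 ✓.
Rule C → syllable 5 (observed: 7).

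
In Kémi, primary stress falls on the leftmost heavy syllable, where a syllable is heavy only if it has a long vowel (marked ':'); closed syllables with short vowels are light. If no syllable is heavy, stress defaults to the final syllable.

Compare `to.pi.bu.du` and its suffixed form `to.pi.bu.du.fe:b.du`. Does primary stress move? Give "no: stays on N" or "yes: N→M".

Base `to.pi.bu.du` (4 syllables):
  Weights: 1 to L, 2 pi L, 3 bu L, 4 du L.
  No heavy syllable in the domain; default to the final syllable = syllable 4.
  → primary stress on syllable 4.
Suffixed `to.pi.bu.du.fe:b.du` (6 syllables):
  Weights: 1 to L, 2 pi L, 3 bu L, 4 du L, 5 fe:b H, 6 du L.
  Heavy syllables in the domain: 5. The leftmost is syllable 5 (fe:b).
  → primary stress on syllable 5.

yes: 4→5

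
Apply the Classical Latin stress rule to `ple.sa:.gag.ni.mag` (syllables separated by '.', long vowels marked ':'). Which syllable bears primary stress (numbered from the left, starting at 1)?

3

Classical Latin: stress the penult if heavy (long vowel or closed), else the antepenult.
Weights: 3 gag H, 4 ni L, 5 mag H.
The penult (syllable 4, ni) is light, so stress falls on the antepenult (syllable 3, gag).
Stress on syllable 3: ple.sa:.ˈgag.ni.mag.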